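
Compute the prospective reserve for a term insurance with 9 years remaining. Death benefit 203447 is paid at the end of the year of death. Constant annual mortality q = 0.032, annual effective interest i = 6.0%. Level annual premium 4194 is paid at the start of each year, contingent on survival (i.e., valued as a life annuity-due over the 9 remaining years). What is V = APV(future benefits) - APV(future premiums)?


v = 1/(1+i) = 0.943396
APV(future benefits) per unit = sum_{k=0}^{8} k_p_x * q * v^(k+1) = 0.194192
APV(future benefits) = 203447 * 0.194192 = 39507.7801
Life annuity-due factor ä_{x:9} = sum_{k=0}^{8} k_p_x * v^k = 6.43261
APV(future premiums) = 4194 * 6.43261 = 26978.3666
V = 39507.7801 - 26978.3666
= 12529.4136


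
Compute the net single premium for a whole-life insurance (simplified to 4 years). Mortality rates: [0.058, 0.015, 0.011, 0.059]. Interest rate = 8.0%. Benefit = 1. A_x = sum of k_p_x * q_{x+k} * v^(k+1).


v = 0.925926
Year 0: k_p_x=1.0, q=0.058, term=0.053704
Year 1: k_p_x=0.942, q=0.015, term=0.012114
Year 2: k_p_x=0.92787, q=0.011, term=0.008102
Year 3: k_p_x=0.917663, q=0.059, term=0.039796
A_x = 0.1137


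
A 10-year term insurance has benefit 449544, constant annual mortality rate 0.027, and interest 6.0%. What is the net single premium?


NSP = benefit * sum_{k=0}^{n-1} k_p_x * q * v^(k+1)
With constant q=0.027, v=0.943396
Sum = 0.178545
NSP = 449544 * 0.178545
= 80263.9127


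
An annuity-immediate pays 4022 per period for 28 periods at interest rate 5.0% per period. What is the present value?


PV = PMT * (1 - (1+i)^(-n)) / i
= 4022 * (1 - (1+0.05)^(-28)) / 0.05
= 4022 * (1 - 0.255094) / 0.05
= 4022 * 14.898127
= 59920.2678


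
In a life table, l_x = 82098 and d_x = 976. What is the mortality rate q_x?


q_x = d_x / l_x
= 976 / 82098
= 0.0119


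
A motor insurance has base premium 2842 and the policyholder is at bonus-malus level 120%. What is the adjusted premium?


adjusted = base * BM_level / 100
= 2842 * 120 / 100
= 2842 * 1.2
= 3410.4


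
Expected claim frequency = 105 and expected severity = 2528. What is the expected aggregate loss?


E[S] = E[N] * E[X]
= 105 * 2528
= 265440


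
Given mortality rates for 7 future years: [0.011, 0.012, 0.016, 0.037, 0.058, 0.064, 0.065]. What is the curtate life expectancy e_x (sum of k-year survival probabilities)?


e_x = sum_{k=1}^{n} k_p_x
k_p_x values:
  1_p_x = 0.989
  2_p_x = 0.977132
  3_p_x = 0.961498
  4_p_x = 0.925922
  5_p_x = 0.872219
  6_p_x = 0.816397
  7_p_x = 0.763331
e_x = 6.3055


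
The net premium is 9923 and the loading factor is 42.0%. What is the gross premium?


Gross = net * (1 + loading)
= 9923 * (1 + 0.42)
= 9923 * 1.42
= 14090.66


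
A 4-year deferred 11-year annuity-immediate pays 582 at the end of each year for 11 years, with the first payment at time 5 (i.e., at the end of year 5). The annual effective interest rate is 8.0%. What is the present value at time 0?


PV at time 4 of the 11-year annuity-immediate:
a_n = 582 * (1-(1+0.08)^(-11))/0.08 = 4154.8772
Discount back 4 years to time 0:
PV = 4154.8772 * (1+0.08)^(-4)
= 4154.8772 * 0.73503
= 3053.9588


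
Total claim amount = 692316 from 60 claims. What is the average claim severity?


severity = total / number
= 692316 / 60
= 11538.6


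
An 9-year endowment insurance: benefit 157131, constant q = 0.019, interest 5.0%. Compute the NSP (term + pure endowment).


Term component = 19799.5415
Pure endowment = 9_p_x * v^9 * benefit = 0.841436 * 0.644609 * 157131 = 85227.4018
NSP = 105026.9434


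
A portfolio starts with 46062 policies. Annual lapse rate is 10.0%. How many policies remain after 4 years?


remaining = initial * (1 - lapse)^years
= 46062 * (1 - 0.1)^4
= 46062 * 0.6561
= 30221.2782


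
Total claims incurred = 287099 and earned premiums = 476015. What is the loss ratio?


Loss ratio = claims / premiums
= 287099 / 476015
= 0.6031


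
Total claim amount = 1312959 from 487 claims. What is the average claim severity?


severity = total / number
= 1312959 / 487
= 2696.0144


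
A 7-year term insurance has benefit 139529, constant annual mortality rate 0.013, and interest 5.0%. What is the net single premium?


NSP = benefit * sum_{k=0}^{n-1} k_p_x * q * v^(k+1)
With constant q=0.013, v=0.952381
Sum = 0.072536
NSP = 139529 * 0.072536
= 10120.9271


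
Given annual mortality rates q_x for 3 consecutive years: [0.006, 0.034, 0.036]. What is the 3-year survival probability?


p_k = 1 - q_k for each year
Survival = product of (1 - q_k)
= 0.994 * 0.966 * 0.964
= 0.9256


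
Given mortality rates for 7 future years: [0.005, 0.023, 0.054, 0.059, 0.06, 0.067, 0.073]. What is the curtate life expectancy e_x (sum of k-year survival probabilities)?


e_x = sum_{k=1}^{n} k_p_x
k_p_x values:
  1_p_x = 0.995
  2_p_x = 0.972115
  3_p_x = 0.919621
  4_p_x = 0.865363
  5_p_x = 0.813441
  6_p_x = 0.758941
  7_p_x = 0.703538
e_x = 6.028


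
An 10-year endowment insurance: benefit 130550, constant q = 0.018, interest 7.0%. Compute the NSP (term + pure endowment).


Term component = 15383.4773
Pure endowment = 10_p_x * v^10 * benefit = 0.833902 * 0.508349 * 130550 = 55341.8888
NSP = 70725.3661


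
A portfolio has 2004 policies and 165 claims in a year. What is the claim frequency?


frequency = claims / policies
= 165 / 2004
= 0.0823


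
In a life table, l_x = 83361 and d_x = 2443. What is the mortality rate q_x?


q_x = d_x / l_x
= 2443 / 83361
= 0.0293


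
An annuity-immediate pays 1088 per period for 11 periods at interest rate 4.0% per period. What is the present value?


PV = PMT * (1 - (1+i)^(-n)) / i
= 1088 * (1 - (1+0.04)^(-11)) / 0.04
= 1088 * (1 - 0.649581) / 0.04
= 1088 * 8.760477
= 9531.3987


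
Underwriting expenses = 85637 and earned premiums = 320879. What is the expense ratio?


Expense ratio = expenses / premiums
= 85637 / 320879
= 0.2669


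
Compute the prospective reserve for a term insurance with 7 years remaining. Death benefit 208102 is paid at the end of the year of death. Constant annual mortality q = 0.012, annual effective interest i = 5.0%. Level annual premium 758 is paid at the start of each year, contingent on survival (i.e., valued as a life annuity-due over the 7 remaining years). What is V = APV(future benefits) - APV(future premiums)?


v = 1/(1+i) = 0.952381
APV(future benefits) per unit = sum_{k=0}^{6} k_p_x * q * v^(k+1) = 0.067144
APV(future benefits) = 208102 * 0.067144 = 13972.7445
Life annuity-due factor ä_{x:7} = sum_{k=0}^{6} k_p_x * v^k = 5.875076
APV(future premiums) = 758 * 5.875076 = 4453.3079
V = 13972.7445 - 4453.3079
= 9519.4366


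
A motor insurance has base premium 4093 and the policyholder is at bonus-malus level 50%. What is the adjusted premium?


adjusted = base * BM_level / 100
= 4093 * 50 / 100
= 4093 * 0.5
= 2046.5


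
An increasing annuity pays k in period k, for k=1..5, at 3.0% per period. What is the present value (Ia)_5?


(Ia)_n = sum_{k=1}^{n} k * v^k, v = 1/(1+i)
v = 0.970874
Sum computed term by term:
(Ia)_5 = 13.4685


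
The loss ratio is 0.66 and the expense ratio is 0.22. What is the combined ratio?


Combined ratio = loss ratio + expense ratio
= 0.66 + 0.22
= 0.88


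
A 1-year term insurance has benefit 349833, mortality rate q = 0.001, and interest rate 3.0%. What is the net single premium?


NSP = benefit * q * v
v = 1/(1+i) = 0.970874
NSP = 349833 * 0.001 * 0.970874
= 339.6437


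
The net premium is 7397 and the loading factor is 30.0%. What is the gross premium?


Gross = net * (1 + loading)
= 7397 * (1 + 0.3)
= 7397 * 1.3
= 9616.1


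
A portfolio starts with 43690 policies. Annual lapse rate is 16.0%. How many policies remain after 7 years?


remaining = initial * (1 - lapse)^years
= 43690 * (1 - 0.16)^7
= 43690 * 0.29509
= 12892.4972


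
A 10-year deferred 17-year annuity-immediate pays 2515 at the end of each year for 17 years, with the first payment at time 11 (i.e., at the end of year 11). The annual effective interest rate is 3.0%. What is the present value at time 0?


PV at time 10 of the 17-year annuity-immediate:
a_n = 2515 * (1-(1+0.03)^(-17))/0.03 = 33112.788
Discount back 10 years to time 0:
PV = 33112.788 * (1+0.03)^(-10)
= 33112.788 * 0.744094
= 24639.024


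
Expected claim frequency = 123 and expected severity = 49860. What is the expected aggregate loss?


E[S] = E[N] * E[X]
= 123 * 49860
= 6.1328e+06


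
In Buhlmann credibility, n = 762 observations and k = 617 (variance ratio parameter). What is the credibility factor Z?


Z = n / (n + k)
= 762 / (762 + 617)
= 762 / 1379
= 0.5526


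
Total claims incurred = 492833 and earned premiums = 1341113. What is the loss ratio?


Loss ratio = claims / premiums
= 492833 / 1341113
= 0.3675


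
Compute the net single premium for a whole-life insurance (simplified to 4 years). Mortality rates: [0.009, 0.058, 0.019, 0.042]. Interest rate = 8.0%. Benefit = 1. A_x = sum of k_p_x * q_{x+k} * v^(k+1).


v = 0.925926
Year 0: k_p_x=1.0, q=0.009, term=0.008333
Year 1: k_p_x=0.991, q=0.058, term=0.049278
Year 2: k_p_x=0.933522, q=0.019, term=0.01408
Year 3: k_p_x=0.915785, q=0.042, term=0.028271
A_x = 0.1


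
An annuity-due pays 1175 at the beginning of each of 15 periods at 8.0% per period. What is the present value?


PV_due = PMT * (1-(1+i)^(-n))/i * (1+i)
PV_immediate = 10057.3875
PV_due = 10057.3875 * 1.08
= 10861.9785


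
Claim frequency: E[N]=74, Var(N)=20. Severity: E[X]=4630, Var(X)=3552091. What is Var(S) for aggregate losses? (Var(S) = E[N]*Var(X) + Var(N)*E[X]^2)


Var(S) = E[N]*Var(X) + Var(N)*E[X]^2
= 74*3552091 + 20*4630^2
= 262854734 + 428738000
= 6.9159e+08


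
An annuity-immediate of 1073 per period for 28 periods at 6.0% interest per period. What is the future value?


FV = PMT * ((1+i)^n - 1) / i
= 1073 * ((1.06)^28 - 1) / 0.06
= 1073 * (5.111687 - 1) / 0.06
= 73530.6638


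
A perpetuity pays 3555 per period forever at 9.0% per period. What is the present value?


PV = PMT / i
= 3555 / 0.09
= 39500.0


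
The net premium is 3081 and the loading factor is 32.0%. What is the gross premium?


Gross = net * (1 + loading)
= 3081 * (1 + 0.32)
= 3081 * 1.32
= 4066.92


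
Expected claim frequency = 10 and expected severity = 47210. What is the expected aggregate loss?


E[S] = E[N] * E[X]
= 10 * 47210
= 472100


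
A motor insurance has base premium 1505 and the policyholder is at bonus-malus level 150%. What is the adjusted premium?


adjusted = base * BM_level / 100
= 1505 * 150 / 100
= 1505 * 1.5
= 2257.5


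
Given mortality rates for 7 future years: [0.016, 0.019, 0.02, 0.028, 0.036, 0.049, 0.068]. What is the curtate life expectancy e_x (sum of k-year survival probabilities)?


e_x = sum_{k=1}^{n} k_p_x
k_p_x values:
  1_p_x = 0.984
  2_p_x = 0.965304
  3_p_x = 0.945998
  4_p_x = 0.91951
  5_p_x = 0.886408
  6_p_x = 0.842974
  7_p_x = 0.785651
e_x = 6.3298


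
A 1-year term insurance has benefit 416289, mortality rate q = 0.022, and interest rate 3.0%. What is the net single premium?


NSP = benefit * q * v
v = 1/(1+i) = 0.970874
NSP = 416289 * 0.022 * 0.970874
= 8891.6097


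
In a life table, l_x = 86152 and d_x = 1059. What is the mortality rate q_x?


q_x = d_x / l_x
= 1059 / 86152
= 0.0123


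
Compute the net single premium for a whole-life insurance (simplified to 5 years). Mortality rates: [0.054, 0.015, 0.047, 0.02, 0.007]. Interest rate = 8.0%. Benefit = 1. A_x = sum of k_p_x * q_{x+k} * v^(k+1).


v = 0.925926
Year 0: k_p_x=1.0, q=0.054, term=0.05
Year 1: k_p_x=0.946, q=0.015, term=0.012166
Year 2: k_p_x=0.93181, q=0.047, term=0.034766
Year 3: k_p_x=0.888015, q=0.02, term=0.013054
Year 4: k_p_x=0.870255, q=0.007, term=0.004146
A_x = 0.1141


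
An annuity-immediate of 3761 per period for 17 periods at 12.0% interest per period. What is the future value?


FV = PMT * ((1+i)^n - 1) / i
= 3761 * ((1.12)^17 - 1) / 0.12
= 3761 * (6.866041 - 1) / 0.12
= 183851.4982


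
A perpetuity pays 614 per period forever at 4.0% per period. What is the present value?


PV = PMT / i
= 614 / 0.04
= 15350.0


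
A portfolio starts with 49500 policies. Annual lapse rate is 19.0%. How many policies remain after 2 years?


remaining = initial * (1 - lapse)^years
= 49500 * (1 - 0.19)^2
= 49500 * 0.6561
= 32476.95


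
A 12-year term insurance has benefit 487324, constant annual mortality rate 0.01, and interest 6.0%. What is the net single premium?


NSP = benefit * sum_{k=0}^{n-1} k_p_x * q * v^(k+1)
With constant q=0.01, v=0.943396
Sum = 0.079928
NSP = 487324 * 0.079928
= 38950.6847


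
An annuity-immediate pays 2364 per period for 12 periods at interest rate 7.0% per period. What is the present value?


PV = PMT * (1 - (1+i)^(-n)) / i
= 2364 * (1 - (1+0.07)^(-12)) / 0.07
= 2364 * (1 - 0.444012) / 0.07
= 2364 * 7.942686
= 18776.5104


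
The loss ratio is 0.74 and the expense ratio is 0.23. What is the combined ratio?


Combined ratio = loss ratio + expense ratio
= 0.74 + 0.23
= 0.97


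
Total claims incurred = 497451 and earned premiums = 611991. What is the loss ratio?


Loss ratio = claims / premiums
= 497451 / 611991
= 0.8128


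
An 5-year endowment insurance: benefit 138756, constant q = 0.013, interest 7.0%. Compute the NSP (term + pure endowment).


Term component = 7218.9748
Pure endowment = 5_p_x * v^5 * benefit = 0.936668 * 0.712986 * 138756 = 92665.6223
NSP = 99884.5971


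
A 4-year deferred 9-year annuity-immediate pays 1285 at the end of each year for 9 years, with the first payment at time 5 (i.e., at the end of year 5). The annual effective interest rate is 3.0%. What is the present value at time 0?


PV at time 4 of the 9-year annuity-immediate:
a_n = 1285 * (1-(1+0.03)^(-9))/0.03 = 10005.15
Discount back 4 years to time 0:
PV = 10005.15 * (1+0.03)^(-4)
= 10005.15 * 0.888487
= 8889.4462


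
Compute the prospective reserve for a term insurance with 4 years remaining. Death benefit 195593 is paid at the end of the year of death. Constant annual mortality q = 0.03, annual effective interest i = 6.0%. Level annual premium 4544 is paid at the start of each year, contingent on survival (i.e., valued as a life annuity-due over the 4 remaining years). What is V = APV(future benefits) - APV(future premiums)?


v = 1/(1+i) = 0.943396
APV(future benefits) per unit = sum_{k=0}^{3} k_p_x * q * v^(k+1) = 0.099588
APV(future benefits) = 195593 * 0.099588 = 19478.7923
Life annuity-due factor ä_{x:4} = sum_{k=0}^{3} k_p_x * v^k = 3.51879
APV(future premiums) = 4544 * 3.51879 = 15989.381
V = 19478.7923 - 15989.381
= 3489.4113


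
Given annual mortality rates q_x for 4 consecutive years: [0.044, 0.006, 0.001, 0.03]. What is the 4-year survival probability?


p_k = 1 - q_k for each year
Survival = product of (1 - q_k)
= 0.956 * 0.994 * 0.999 * 0.97
= 0.9208


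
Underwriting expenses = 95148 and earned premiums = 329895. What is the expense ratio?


Expense ratio = expenses / premiums
= 95148 / 329895
= 0.2884


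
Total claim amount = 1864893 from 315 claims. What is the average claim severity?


severity = total / number
= 1864893 / 315
= 5920.2952


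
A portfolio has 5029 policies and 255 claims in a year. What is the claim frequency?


frequency = claims / policies
= 255 / 5029
= 0.0507


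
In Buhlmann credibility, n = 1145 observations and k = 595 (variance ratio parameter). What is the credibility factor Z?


Z = n / (n + k)
= 1145 / (1145 + 595)
= 1145 / 1740
= 0.658


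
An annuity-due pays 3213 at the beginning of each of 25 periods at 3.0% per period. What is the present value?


PV_due = PMT * (1-(1+i)^(-n))/i * (1+i)
PV_immediate = 55948.4435
PV_due = 55948.4435 * 1.03
= 57626.8968


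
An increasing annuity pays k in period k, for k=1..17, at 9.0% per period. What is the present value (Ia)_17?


(Ia)_n = sum_{k=1}^{n} k * v^k, v = 1/(1+i)
v = 0.917431
Sum computed term by term:
(Ia)_17 = 59.8257


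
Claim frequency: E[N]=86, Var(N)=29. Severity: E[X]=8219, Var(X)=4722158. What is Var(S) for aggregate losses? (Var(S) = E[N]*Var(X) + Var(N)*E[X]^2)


Var(S) = E[N]*Var(X) + Var(N)*E[X]^2
= 86*4722158 + 29*8219^2
= 406105588 + 1959006869
= 2.3651e+09


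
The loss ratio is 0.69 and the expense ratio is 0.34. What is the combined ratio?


Combined ratio = loss ratio + expense ratio
= 0.69 + 0.34
= 1.03


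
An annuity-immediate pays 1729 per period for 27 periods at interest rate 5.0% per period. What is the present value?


PV = PMT * (1 - (1+i)^(-n)) / i
= 1729 * (1 - (1+0.05)^(-27)) / 0.05
= 1729 * (1 - 0.267848) / 0.05
= 1729 * 14.643034
= 25317.8051


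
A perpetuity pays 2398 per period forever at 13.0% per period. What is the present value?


PV = PMT / i
= 2398 / 0.13
= 18446.1538


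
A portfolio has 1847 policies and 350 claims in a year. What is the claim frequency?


frequency = claims / policies
= 350 / 1847
= 0.1895


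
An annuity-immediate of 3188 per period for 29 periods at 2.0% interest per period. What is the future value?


FV = PMT * ((1+i)^n - 1) / i
= 3188 * ((1.02)^29 - 1) / 0.02
= 3188 * (1.775845 - 1) / 0.02
= 123669.6436


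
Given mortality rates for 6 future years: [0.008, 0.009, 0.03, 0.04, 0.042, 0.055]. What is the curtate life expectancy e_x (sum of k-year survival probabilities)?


e_x = sum_{k=1}^{n} k_p_x
k_p_x values:
  1_p_x = 0.992
  2_p_x = 0.983072
  3_p_x = 0.95358
  4_p_x = 0.915437
  5_p_x = 0.876988
  6_p_x = 0.828754
e_x = 5.5498


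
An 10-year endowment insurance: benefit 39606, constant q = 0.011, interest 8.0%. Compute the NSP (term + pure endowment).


Term component = 2802.1859
Pure endowment = 10_p_x * v^10 * benefit = 0.895288 * 0.463193 * 39606 = 16424.2802
NSP = 19226.4661


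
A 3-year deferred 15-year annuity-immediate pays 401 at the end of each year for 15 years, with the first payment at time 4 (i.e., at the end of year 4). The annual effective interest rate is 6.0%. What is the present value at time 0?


PV at time 3 of the 15-year annuity-immediate:
a_n = 401 * (1-(1+0.06)^(-15))/0.06 = 3894.6118
Discount back 3 years to time 0:
PV = 3894.6118 * (1+0.06)^(-3)
= 3894.6118 * 0.839619
= 3269.9912


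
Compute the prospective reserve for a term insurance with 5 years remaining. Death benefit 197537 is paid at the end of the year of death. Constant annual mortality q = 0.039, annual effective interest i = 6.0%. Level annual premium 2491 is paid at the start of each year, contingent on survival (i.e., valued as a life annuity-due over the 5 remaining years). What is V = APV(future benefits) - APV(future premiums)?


v = 1/(1+i) = 0.943396
APV(future benefits) per unit = sum_{k=0}^{4} k_p_x * q * v^(k+1) = 0.152662
APV(future benefits) = 197537 * 0.152662 = 30156.3506
Life annuity-due factor ä_{x:5} = sum_{k=0}^{4} k_p_x * v^k = 4.149269
APV(future premiums) = 2491 * 4.149269 = 10335.829
V = 30156.3506 - 10335.829
= 19820.5216


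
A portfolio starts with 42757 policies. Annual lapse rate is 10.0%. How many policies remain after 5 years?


remaining = initial * (1 - lapse)^years
= 42757 * (1 - 0.1)^5
= 42757 * 0.59049
= 25247.5809


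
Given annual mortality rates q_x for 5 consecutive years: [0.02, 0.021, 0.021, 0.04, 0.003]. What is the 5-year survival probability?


p_k = 1 - q_k for each year
Survival = product of (1 - q_k)
= 0.98 * 0.979 * 0.979 * 0.96 * 0.997
= 0.899


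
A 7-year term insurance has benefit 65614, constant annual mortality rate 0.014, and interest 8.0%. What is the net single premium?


NSP = benefit * sum_{k=0}^{n-1} k_p_x * q * v^(k+1)
With constant q=0.014, v=0.925926
Sum = 0.0702
NSP = 65614 * 0.0702
= 4606.1265


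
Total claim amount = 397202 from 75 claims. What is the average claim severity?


severity = total / number
= 397202 / 75
= 5296.0267


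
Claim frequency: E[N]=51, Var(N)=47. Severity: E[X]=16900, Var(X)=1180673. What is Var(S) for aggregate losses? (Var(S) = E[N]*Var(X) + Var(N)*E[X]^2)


Var(S) = E[N]*Var(X) + Var(N)*E[X]^2
= 51*1180673 + 47*16900^2
= 60214323 + 13423670000
= 1.3484e+10


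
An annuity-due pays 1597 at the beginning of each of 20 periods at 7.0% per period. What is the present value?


PV_due = PMT * (1-(1+i)^(-n))/i * (1+i)
PV_immediate = 16918.6408
PV_due = 16918.6408 * 1.07
= 18102.9456


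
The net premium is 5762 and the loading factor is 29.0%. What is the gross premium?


Gross = net * (1 + loading)
= 5762 * (1 + 0.29)
= 5762 * 1.29
= 7432.98


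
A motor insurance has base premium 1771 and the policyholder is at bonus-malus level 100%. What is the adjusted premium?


adjusted = base * BM_level / 100
= 1771 * 100 / 100
= 1771 * 1.0
= 1771.0


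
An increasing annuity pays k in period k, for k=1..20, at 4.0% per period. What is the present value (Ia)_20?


(Ia)_n = sum_{k=1}^{n} k * v^k, v = 1/(1+i)
v = 0.961538
Sum computed term by term:
(Ia)_20 = 125.155


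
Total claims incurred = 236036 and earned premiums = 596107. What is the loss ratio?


Loss ratio = claims / premiums
= 236036 / 596107
= 0.396


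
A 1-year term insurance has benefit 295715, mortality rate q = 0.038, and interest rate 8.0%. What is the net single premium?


NSP = benefit * q * v
v = 1/(1+i) = 0.925926
NSP = 295715 * 0.038 * 0.925926
= 10404.787


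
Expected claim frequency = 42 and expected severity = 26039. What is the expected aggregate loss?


E[S] = E[N] * E[X]
= 42 * 26039
= 1.0936e+06


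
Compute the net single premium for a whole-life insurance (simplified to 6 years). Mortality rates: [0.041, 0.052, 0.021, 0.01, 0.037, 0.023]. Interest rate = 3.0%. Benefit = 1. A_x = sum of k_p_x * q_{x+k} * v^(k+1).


v = 0.970874
Year 0: k_p_x=1.0, q=0.041, term=0.039806
Year 1: k_p_x=0.959, q=0.052, term=0.047005
Year 2: k_p_x=0.909132, q=0.021, term=0.017472
Year 3: k_p_x=0.89004, q=0.01, term=0.007908
Year 4: k_p_x=0.88114, q=0.037, term=0.028123
Year 5: k_p_x=0.848538, q=0.023, term=0.016345
A_x = 0.1567


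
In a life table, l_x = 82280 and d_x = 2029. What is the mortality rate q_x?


q_x = d_x / l_x
= 2029 / 82280
= 0.0247


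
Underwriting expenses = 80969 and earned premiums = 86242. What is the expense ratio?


Expense ratio = expenses / premiums
= 80969 / 86242
= 0.9389


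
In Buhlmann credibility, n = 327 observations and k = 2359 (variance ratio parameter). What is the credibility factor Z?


Z = n / (n + k)
= 327 / (327 + 2359)
= 327 / 2686
= 0.1217


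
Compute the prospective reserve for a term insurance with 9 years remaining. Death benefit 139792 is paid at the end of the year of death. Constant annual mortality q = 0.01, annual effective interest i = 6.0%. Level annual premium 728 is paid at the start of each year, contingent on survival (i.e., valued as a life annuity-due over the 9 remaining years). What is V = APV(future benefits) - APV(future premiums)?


v = 1/(1+i) = 0.943396
APV(future benefits) per unit = sum_{k=0}^{8} k_p_x * q * v^(k+1) = 0.065613
APV(future benefits) = 139792 * 0.065613 = 9172.1634
Life annuity-due factor ä_{x:9} = sum_{k=0}^{8} k_p_x * v^k = 6.954971
APV(future premiums) = 728 * 6.954971 = 5063.219
V = 9172.1634 - 5063.219
= 4108.9444


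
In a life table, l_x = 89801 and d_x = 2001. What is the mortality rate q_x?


q_x = d_x / l_x
= 2001 / 89801
= 0.0223


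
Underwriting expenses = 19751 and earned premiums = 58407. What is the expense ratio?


Expense ratio = expenses / premiums
= 19751 / 58407
= 0.3382


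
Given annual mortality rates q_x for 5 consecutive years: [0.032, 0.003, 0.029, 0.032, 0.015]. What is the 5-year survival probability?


p_k = 1 - q_k for each year
Survival = product of (1 - q_k)
= 0.968 * 0.997 * 0.971 * 0.968 * 0.985
= 0.8935


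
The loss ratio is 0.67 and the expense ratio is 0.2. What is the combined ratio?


Combined ratio = loss ratio + expense ratio
= 0.67 + 0.2
= 0.87


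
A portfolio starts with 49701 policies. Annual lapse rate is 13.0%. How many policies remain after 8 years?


remaining = initial * (1 - lapse)^years
= 49701 * (1 - 0.13)^8
= 49701 * 0.328212
= 16312.4483


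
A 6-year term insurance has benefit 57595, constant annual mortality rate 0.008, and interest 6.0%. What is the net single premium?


NSP = benefit * sum_{k=0}^{n-1} k_p_x * q * v^(k+1)
With constant q=0.008, v=0.943396
Sum = 0.038613
NSP = 57595 * 0.038613
= 2223.8987


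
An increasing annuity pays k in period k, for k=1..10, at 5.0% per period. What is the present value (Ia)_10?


(Ia)_n = sum_{k=1}^{n} k * v^k, v = 1/(1+i)
v = 0.952381
Sum computed term by term:
(Ia)_10 = 39.3738


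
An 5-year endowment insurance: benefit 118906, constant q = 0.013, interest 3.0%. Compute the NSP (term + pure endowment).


Term component = 6902.8624
Pure endowment = 5_p_x * v^5 * benefit = 0.936668 * 0.862609 * 118906 = 96073.4551
NSP = 102976.3175


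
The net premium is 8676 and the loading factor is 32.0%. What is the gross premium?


Gross = net * (1 + loading)
= 8676 * (1 + 0.32)
= 8676 * 1.32
= 11452.32


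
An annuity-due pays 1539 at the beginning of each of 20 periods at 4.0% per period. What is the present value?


PV_due = PMT * (1-(1+i)^(-n))/i * (1+i)
PV_immediate = 20915.5122
PV_due = 20915.5122 * 1.04
= 21752.1327


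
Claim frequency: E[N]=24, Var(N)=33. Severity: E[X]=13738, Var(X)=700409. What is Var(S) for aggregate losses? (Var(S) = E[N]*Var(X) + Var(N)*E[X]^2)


Var(S) = E[N]*Var(X) + Var(N)*E[X]^2
= 24*700409 + 33*13738^2
= 16809816 + 6228177252
= 6.2450e+09


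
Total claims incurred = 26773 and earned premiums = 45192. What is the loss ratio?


Loss ratio = claims / premiums
= 26773 / 45192
= 0.5924


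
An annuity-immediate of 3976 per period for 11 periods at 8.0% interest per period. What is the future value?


FV = PMT * ((1+i)^n - 1) / i
= 3976 * ((1.08)^11 - 1) / 0.08
= 3976 * (2.331639 - 1) / 0.08
= 66182.4582


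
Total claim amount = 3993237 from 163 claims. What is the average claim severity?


severity = total / number
= 3993237 / 163
= 24498.3865


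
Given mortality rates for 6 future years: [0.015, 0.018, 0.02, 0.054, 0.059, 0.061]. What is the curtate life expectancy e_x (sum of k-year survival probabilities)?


e_x = sum_{k=1}^{n} k_p_x
k_p_x values:
  1_p_x = 0.985
  2_p_x = 0.96727
  3_p_x = 0.947925
  4_p_x = 0.896737
  5_p_x = 0.843829
  6_p_x = 0.792356
e_x = 5.4331


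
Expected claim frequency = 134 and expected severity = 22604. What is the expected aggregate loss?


E[S] = E[N] * E[X]
= 134 * 22604
= 3.0289e+06


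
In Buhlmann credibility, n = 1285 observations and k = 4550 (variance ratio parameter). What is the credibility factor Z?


Z = n / (n + k)
= 1285 / (1285 + 4550)
= 1285 / 5835
= 0.2202


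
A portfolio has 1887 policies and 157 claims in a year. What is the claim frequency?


frequency = claims / policies
= 157 / 1887
= 0.0832


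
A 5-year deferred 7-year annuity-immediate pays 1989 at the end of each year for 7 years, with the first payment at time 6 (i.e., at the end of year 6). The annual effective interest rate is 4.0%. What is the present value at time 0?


PV at time 5 of the 7-year annuity-immediate:
a_n = 1989 * (1-(1+0.04)^(-7))/0.04 = 11938.0867
Discount back 5 years to time 0:
PV = 11938.0867 * (1+0.04)^(-5)
= 11938.0867 * 0.821927
= 9812.2371


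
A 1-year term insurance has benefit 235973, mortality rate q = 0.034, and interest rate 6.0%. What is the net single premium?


NSP = benefit * q * v
v = 1/(1+i) = 0.943396
NSP = 235973 * 0.034 * 0.943396
= 7568.9453


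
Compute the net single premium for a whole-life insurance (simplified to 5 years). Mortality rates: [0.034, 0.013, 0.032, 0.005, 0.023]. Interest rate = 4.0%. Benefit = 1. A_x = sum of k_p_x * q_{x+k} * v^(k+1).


v = 0.961538
Year 0: k_p_x=1.0, q=0.034, term=0.032692
Year 1: k_p_x=0.966, q=0.013, term=0.011611
Year 2: k_p_x=0.953442, q=0.032, term=0.027123
Year 3: k_p_x=0.922932, q=0.005, term=0.003945
Year 4: k_p_x=0.918317, q=0.023, term=0.01736
A_x = 0.0927


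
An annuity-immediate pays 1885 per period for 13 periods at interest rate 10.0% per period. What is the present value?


PV = PMT * (1 - (1+i)^(-n)) / i
= 1885 * (1 - (1+0.1)^(-13)) / 0.1
= 1885 * (1 - 0.289664) / 0.1
= 1885 * 7.103356
= 13389.8264


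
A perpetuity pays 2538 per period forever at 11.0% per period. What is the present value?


PV = PMT / i
= 2538 / 0.11
= 23072.7273


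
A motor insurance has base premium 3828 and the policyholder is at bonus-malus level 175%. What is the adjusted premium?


adjusted = base * BM_level / 100
= 3828 * 175 / 100
= 3828 * 1.75
= 6699.0


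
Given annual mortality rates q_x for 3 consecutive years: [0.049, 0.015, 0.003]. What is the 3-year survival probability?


p_k = 1 - q_k for each year
Survival = product of (1 - q_k)
= 0.951 * 0.985 * 0.997
= 0.9339


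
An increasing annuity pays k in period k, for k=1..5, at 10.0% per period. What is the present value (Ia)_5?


(Ia)_n = sum_{k=1}^{n} k * v^k, v = 1/(1+i)
v = 0.909091
Sum computed term by term:
(Ia)_5 = 10.6526


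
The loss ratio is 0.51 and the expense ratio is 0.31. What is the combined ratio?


Combined ratio = loss ratio + expense ratio
= 0.51 + 0.31
= 0.82


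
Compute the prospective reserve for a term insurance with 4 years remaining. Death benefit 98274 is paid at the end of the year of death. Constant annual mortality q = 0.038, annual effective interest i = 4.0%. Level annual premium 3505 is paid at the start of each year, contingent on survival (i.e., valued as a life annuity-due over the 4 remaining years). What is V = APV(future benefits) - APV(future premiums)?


v = 1/(1+i) = 0.961538
APV(future benefits) per unit = sum_{k=0}^{3} k_p_x * q * v^(k+1) = 0.130518
APV(future benefits) = 98274 * 0.130518 = 12826.5494
Life annuity-due factor ä_{x:4} = sum_{k=0}^{3} k_p_x * v^k = 3.572078
APV(future premiums) = 3505 * 3.572078 = 12520.1338
V = 12826.5494 - 12520.1338
= 306.4156


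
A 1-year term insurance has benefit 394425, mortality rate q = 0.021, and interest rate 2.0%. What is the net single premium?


NSP = benefit * q * v
v = 1/(1+i) = 0.980392
NSP = 394425 * 0.021 * 0.980392
= 8120.5147


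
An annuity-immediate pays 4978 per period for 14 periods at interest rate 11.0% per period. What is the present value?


PV = PMT * (1 - (1+i)^(-n)) / i
= 4978 * (1 - (1+0.11)^(-14)) / 0.11
= 4978 * (1 - 0.231995) / 0.11
= 4978 * 6.981865
= 34755.7251


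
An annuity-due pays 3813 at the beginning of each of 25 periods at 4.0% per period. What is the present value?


PV_due = PMT * (1-(1+i)^(-n))/i * (1+i)
PV_immediate = 59566.9908
PV_due = 59566.9908 * 1.04
= 61949.6705


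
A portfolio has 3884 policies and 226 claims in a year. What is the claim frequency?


frequency = claims / policies
= 226 / 3884
= 0.0582


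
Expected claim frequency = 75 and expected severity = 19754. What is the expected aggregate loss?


E[S] = E[N] * E[X]
= 75 * 19754
= 1.4816e+06


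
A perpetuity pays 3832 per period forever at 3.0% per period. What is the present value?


PV = PMT / i
= 3832 / 0.03
= 127733.3333


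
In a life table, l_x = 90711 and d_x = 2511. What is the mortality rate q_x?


q_x = d_x / l_x
= 2511 / 90711
= 0.0277


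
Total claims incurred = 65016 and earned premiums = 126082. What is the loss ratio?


Loss ratio = claims / premiums
= 65016 / 126082
= 0.5157


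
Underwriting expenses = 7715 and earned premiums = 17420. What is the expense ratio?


Expense ratio = expenses / premiums
= 7715 / 17420
= 0.4429


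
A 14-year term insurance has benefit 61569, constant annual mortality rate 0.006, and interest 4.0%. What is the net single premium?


NSP = benefit * sum_{k=0}^{n-1} k_p_x * q * v^(k+1)
With constant q=0.006, v=0.961538
Sum = 0.061198
NSP = 61569 * 0.061198
= 3767.9078


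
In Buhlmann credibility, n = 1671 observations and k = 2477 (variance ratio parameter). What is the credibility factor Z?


Z = n / (n + k)
= 1671 / (1671 + 2477)
= 1671 / 4148
= 0.4028


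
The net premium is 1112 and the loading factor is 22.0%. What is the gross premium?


Gross = net * (1 + loading)
= 1112 * (1 + 0.22)
= 1112 * 1.22
= 1356.64


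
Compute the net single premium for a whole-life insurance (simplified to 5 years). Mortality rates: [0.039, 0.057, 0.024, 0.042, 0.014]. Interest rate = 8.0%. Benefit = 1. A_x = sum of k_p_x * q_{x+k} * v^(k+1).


v = 0.925926
Year 0: k_p_x=1.0, q=0.039, term=0.036111
Year 1: k_p_x=0.961, q=0.057, term=0.046962
Year 2: k_p_x=0.906223, q=0.024, term=0.017265
Year 3: k_p_x=0.884474, q=0.042, term=0.027305
Year 4: k_p_x=0.847326, q=0.014, term=0.008073
A_x = 0.1357


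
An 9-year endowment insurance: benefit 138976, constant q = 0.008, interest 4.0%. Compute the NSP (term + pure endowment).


Term component = 8023.7934
Pure endowment = 9_p_x * v^9 * benefit = 0.930262 * 0.702587 * 138976 = 90833.2395
NSP = 98857.0329


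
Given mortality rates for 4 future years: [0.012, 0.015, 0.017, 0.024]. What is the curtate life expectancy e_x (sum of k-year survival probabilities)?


e_x = sum_{k=1}^{n} k_p_x
k_p_x values:
  1_p_x = 0.988
  2_p_x = 0.97318
  3_p_x = 0.956636
  4_p_x = 0.933677
e_x = 3.8515


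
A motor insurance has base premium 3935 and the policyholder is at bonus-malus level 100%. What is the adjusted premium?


adjusted = base * BM_level / 100
= 3935 * 100 / 100
= 3935 * 1.0
= 3935.0


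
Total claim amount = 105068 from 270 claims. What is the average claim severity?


severity = total / number
= 105068 / 270
= 389.1407


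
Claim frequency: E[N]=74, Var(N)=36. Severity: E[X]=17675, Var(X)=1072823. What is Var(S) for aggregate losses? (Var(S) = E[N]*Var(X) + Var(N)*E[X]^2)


Var(S) = E[N]*Var(X) + Var(N)*E[X]^2
= 74*1072823 + 36*17675^2
= 79388902 + 11246602500
= 1.1326e+10


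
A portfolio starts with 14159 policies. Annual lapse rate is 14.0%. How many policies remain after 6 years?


remaining = initial * (1 - lapse)^years
= 14159 * (1 - 0.14)^6
= 14159 * 0.404567
= 5728.2675


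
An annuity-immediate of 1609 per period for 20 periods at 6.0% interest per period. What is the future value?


FV = PMT * ((1+i)^n - 1) / i
= 1609 * ((1.06)^20 - 1) / 0.06
= 1609 * (3.207135 - 1) / 0.06
= 59188.0162


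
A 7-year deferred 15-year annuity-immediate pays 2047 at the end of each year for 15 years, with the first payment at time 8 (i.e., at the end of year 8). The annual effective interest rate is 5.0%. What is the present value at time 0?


PV at time 7 of the 15-year annuity-immediate:
a_n = 2047 * (1-(1+0.05)^(-15))/0.05 = 21247.16
Discount back 7 years to time 0:
PV = 21247.16 * (1+0.05)^(-7)
= 21247.16 * 0.710681
= 15099.9599


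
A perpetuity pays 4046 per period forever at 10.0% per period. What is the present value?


PV = PMT / i
= 4046 / 0.1
= 40460.0


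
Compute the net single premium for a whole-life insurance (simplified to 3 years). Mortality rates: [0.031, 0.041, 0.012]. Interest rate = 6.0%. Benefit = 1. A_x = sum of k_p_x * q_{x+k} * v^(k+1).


v = 0.943396
Year 0: k_p_x=1.0, q=0.031, term=0.029245
Year 1: k_p_x=0.969, q=0.041, term=0.035359
Year 2: k_p_x=0.929271, q=0.012, term=0.009363
A_x = 0.074


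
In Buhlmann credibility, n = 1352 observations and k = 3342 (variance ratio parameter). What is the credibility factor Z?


Z = n / (n + k)
= 1352 / (1352 + 3342)
= 1352 / 4694
= 0.288


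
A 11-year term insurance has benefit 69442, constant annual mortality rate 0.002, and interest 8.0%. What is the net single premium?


NSP = benefit * sum_{k=0}^{n-1} k_p_x * q * v^(k+1)
With constant q=0.002, v=0.925926
Sum = 0.014158
NSP = 69442 * 0.014158
= 983.1273


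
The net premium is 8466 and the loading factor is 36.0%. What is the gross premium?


Gross = net * (1 + loading)
= 8466 * (1 + 0.36)
= 8466 * 1.36
= 11513.76


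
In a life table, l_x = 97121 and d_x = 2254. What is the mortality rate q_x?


q_x = d_x / l_x
= 2254 / 97121
= 0.0232


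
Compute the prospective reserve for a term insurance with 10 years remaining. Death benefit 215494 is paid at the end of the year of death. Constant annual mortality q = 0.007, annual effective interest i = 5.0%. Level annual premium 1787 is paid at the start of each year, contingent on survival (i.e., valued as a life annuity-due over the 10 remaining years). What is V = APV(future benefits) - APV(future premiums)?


v = 1/(1+i) = 0.952381
APV(future benefits) per unit = sum_{k=0}^{9} k_p_x * q * v^(k+1) = 0.052528
APV(future benefits) = 215494 * 0.052528 = 11319.5736
Life annuity-due factor ä_{x:10} = sum_{k=0}^{9} k_p_x * v^k = 7.879273
APV(future premiums) = 1787 * 7.879273 = 14080.2607
V = 11319.5736 - 14080.2607
= -2760.6871


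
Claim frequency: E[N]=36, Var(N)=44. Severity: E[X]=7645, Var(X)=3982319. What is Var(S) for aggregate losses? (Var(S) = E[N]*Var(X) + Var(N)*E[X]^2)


Var(S) = E[N]*Var(X) + Var(N)*E[X]^2
= 36*3982319 + 44*7645^2
= 143363484 + 2571625100
= 2.7150e+09


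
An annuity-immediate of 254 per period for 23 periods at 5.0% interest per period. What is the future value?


FV = PMT * ((1+i)^n - 1) / i
= 254 * ((1.05)^23 - 1) / 0.05
= 254 * (3.071524 - 1) / 0.05
= 10523.3407


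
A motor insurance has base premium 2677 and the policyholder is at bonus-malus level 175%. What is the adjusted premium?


adjusted = base * BM_level / 100
= 2677 * 175 / 100
= 2677 * 1.75
= 4684.75


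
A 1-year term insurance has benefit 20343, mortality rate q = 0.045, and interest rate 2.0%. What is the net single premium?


NSP = benefit * q * v
v = 1/(1+i) = 0.980392
NSP = 20343 * 0.045 * 0.980392
= 897.4853


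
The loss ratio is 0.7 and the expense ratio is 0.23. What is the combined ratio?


Combined ratio = loss ratio + expense ratio
= 0.7 + 0.23
= 0.93


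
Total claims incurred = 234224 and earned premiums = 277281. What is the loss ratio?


Loss ratio = claims / premiums
= 234224 / 277281
= 0.8447


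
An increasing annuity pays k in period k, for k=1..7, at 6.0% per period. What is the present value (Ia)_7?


(Ia)_n = sum_{k=1}^{n} k * v^k, v = 1/(1+i)
v = 0.943396
Sum computed term by term:
(Ia)_7 = 21.0321


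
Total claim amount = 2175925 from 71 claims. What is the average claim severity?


severity = total / number
= 2175925 / 71
= 30646.831


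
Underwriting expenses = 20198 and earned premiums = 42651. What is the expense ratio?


Expense ratio = expenses / premiums
= 20198 / 42651
= 0.4736


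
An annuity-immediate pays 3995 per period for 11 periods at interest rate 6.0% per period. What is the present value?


PV = PMT * (1 - (1+i)^(-n)) / i
= 3995 * (1 - (1+0.06)^(-11)) / 0.06
= 3995 * (1 - 0.526788) / 0.06
= 3995 * 7.886875
= 31508.0639


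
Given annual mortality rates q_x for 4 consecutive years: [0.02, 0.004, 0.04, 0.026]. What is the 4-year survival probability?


p_k = 1 - q_k for each year
Survival = product of (1 - q_k)
= 0.98 * 0.996 * 0.96 * 0.974
= 0.9127


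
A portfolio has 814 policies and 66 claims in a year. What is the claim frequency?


frequency = claims / policies
= 66 / 814
= 0.0811


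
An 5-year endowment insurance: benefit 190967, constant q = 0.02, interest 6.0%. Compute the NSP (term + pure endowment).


Term component = 15494.0024
Pure endowment = 5_p_x * v^5 * benefit = 0.903921 * 0.747258 * 190967 = 128990.9905
NSP = 144484.9929


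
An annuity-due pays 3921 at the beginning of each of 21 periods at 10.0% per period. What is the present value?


PV_due = PMT * (1-(1+i)^(-n))/i * (1+i)
PV_immediate = 33911.5303
PV_due = 33911.5303 * 1.1
= 37302.6833
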